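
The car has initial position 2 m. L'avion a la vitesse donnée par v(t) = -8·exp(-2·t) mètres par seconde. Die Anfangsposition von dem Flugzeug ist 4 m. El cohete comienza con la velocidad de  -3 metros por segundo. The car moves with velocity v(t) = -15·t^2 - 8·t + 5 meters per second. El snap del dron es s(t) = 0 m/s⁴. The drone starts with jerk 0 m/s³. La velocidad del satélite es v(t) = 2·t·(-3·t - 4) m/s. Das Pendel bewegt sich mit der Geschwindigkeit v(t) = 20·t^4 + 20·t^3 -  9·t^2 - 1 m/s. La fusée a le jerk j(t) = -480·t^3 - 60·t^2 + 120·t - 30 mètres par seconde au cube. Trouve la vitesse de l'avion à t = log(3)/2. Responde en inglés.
Using v(t) = -8·exp(-2·t) and substituting t = log(3)/2, we find v = -8/3.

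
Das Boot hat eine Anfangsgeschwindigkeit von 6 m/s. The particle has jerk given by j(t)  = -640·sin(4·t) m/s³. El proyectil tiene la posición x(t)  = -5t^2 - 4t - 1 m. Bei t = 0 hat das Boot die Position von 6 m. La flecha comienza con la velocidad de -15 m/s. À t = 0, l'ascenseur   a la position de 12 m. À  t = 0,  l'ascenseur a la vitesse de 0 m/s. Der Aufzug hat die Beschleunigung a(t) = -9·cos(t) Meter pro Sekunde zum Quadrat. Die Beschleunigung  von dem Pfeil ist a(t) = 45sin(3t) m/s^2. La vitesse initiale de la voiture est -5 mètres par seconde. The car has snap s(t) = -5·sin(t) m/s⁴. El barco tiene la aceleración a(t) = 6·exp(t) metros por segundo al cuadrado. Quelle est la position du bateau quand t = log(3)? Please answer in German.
Ausgehend von der Beschleunigung a(t) = 6·exp(t), nehmen wir 2 Stammfunktionen. Die Stammfunktion von der Beschleunigung ist die Geschwindigkeit. Mit v(0) = 6 erhalten wir v(t) = 6·exp(t). Mit ∫v(t)dt und Anwendung von x(0) = 6, finden wir x(t) = 6·exp(t). Aus der Gleichung für die Position x(t) = 6·exp(t), setzen wir t = log(3) ein und erhalten x = 18.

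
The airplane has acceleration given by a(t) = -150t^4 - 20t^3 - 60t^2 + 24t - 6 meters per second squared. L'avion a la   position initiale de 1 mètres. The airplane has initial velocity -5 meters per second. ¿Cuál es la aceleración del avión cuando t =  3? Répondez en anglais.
Using a(t) = -150·t^4 - 20·t^3 - 60·t^2 + 24·t - 6 and substituting t = 3, we find a = -13164.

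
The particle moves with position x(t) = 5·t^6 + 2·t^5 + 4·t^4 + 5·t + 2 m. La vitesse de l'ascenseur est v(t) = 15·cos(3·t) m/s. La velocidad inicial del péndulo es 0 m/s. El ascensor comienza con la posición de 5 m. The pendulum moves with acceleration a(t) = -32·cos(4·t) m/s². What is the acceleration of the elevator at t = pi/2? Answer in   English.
Starting from velocity v(t) = 15·cos(3·t), we take 1 derivative. The derivative of velocity gives acceleration: a(t) = -45·sin(3·t). We have acceleration a(t) = -45·sin(3·t). Substituting t = pi/2: a(pi/2) = 45.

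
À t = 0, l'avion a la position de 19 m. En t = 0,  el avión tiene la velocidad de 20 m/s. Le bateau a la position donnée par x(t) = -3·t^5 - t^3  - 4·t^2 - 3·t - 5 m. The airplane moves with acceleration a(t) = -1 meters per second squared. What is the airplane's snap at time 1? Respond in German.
Wir müssen unsere Gleichung für die Beschleunigung a(t) = -1 2-mal ableiten. Mit d/dt von a(t) finden wir j(t) = 0. Die Ableitung von dem Ruck ergibt den Snap: s(t) = 0. Wir haben den Snap s(t) = 0. Durch Einsetzen von t = 1: s(1) = 0.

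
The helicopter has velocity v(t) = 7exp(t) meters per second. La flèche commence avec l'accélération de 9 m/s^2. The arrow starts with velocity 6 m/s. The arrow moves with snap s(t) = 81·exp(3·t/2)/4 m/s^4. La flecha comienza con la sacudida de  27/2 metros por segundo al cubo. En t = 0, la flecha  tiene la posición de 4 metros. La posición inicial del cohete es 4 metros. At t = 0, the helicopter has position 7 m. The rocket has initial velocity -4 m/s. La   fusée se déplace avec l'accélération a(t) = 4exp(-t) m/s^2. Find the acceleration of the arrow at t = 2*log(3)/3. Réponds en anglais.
To solve this, we need to take 2 antiderivatives of our snap equation s(t) = 81·exp(3·t/2)/4. Taking ∫s(t)dt and applying j(0) = 27/2, we find j(t) = 27·exp(3·t/2)/2. The antiderivative of jerk is acceleration. Using a(0) = 9, we get a(t) = 9·exp(3·t/2). We have acceleration a(t) = 9·exp(3·t/2). Substituting t = 2*log(3)/3: a(2*log(3)/3) = 27.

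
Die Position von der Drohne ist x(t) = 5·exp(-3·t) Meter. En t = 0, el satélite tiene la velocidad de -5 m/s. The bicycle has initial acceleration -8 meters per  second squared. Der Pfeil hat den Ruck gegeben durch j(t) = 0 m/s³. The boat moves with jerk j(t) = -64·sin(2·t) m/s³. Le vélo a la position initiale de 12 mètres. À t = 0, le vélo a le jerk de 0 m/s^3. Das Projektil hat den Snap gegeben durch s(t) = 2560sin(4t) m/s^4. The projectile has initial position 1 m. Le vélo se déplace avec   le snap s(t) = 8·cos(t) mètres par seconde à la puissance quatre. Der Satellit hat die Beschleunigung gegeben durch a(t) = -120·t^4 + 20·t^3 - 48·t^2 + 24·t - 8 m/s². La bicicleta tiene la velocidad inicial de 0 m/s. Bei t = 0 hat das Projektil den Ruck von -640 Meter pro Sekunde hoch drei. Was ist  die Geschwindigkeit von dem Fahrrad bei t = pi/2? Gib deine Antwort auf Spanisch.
Para resolver esto, necesitamos tomar 3 antiderivadas de nuestra ecuación del snap s(t) = 8·cos(t). La antiderivada del snap es la sacudida. Usando j(0) = 0, obtenemos j(t) = 8·sin(t). La antiderivada de la sacudida, con a(0) = -8, da la aceleración: a(t) = -8·cos(t). Integrando la aceleración y usando la condición inicial v(0) = 0, obtenemos v(t) = -8·sin(t). De la ecuación de la velocidad v(t) = -8·sin(t), sustituimos t = pi/2 para obtener v = -8.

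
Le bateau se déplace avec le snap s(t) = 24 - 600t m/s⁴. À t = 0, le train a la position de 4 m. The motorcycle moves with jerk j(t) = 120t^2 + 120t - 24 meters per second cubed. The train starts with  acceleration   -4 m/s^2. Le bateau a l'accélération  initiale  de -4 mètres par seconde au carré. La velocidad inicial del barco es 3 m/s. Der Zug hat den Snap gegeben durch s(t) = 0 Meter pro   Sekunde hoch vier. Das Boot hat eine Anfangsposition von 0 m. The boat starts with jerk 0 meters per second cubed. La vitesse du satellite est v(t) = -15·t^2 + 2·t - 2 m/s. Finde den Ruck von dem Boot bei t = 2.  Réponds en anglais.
We need to integrate our snap equation s(t) = 24 - 600·t 1 time. The integral of snap is jerk. Using j(0) = 0, we get j(t) = 12·t·(2 - 25·t). From the given jerk equation j(t) = 12·t·(2 - 25·t), we substitute t = 2 to get j = -1152.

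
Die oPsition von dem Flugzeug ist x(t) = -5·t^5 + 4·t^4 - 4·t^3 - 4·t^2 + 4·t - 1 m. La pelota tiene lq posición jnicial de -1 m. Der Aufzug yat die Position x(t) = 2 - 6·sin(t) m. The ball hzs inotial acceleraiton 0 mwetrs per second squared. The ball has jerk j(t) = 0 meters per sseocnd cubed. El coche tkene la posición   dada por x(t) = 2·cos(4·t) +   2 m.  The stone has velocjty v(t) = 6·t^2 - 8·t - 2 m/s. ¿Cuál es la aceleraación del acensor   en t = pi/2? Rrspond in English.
We must differentiate our position equation x(t) = 2 - 6·sin(t) 2 times. The derivative of position gives velocity: v(t) = -6·cos(t). Taking d/dt of v(t), we find a(t) = 6·sin(t). From the given acceleration equation a(t) = 6·sin(t), we substitute t = pi/2 to get a = 6.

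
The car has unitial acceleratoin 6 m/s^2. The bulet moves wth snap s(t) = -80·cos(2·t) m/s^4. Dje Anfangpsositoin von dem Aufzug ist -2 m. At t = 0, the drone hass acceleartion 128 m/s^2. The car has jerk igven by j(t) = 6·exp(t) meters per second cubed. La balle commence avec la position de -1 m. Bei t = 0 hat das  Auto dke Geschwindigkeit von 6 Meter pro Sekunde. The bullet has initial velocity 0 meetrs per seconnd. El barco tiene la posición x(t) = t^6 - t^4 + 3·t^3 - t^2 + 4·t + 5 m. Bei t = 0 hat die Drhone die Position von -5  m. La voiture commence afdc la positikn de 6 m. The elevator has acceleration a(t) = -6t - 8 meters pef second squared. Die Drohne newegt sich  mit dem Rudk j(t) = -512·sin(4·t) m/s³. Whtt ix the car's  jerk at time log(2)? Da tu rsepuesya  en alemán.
Mit j(t) = 6·exp(t) und Einsetzen von t = log(2), finden wir j = 12.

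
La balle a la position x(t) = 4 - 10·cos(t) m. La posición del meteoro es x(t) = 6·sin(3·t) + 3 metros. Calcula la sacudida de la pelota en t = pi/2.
Para resolver esto, necesitamos tomar 3 derivadas de nuestra ecuación de la posición x(t) = 4 - 10·cos(t). La derivada de la posición da la velocidad: v(t) = 10·sin(t). Tomando d/dt de v(t), encontramos a(t) = 10·cos(t). Tomando d/dt de a(t), encontramos j(t) = -10·sin(t). Usando j(t) = -10·sin(t) y sustituyendo t = pi/2, encontramos j = -10.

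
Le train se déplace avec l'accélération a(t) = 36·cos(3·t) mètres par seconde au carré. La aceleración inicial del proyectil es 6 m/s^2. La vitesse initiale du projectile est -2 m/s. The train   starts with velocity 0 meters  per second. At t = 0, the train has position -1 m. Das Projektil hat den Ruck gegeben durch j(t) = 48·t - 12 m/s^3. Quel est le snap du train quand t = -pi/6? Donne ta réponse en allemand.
Um dies zu lösen, müssen wir 2 Ableitungen unserer Gleichung für die Beschleunigung a(t) = 36·cos(3·t) nehmen. Die Ableitung von der Beschleunigung ergibt den Ruck: j(t) = -108·sin(3·t). Die Ableitung von dem Ruck ergibt den Snap: s(t) = -324·cos(3·t). Aus der Gleichung für den Snap s(t) = -324·cos(3·t), setzen wir t = -pi/6 ein und erhalten s = 0.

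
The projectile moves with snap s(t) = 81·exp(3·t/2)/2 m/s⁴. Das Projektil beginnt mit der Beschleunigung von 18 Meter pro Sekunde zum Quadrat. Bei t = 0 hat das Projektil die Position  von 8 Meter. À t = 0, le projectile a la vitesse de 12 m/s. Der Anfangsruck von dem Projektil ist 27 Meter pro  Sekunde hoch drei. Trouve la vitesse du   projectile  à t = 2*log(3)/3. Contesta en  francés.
Pour résoudre ceci, nous devons prendre 3 primitives de notre équation du snap s(t) = 81·exp(3·t/2)/2. En intégrant le snap et en utilisant la condition initiale j(0) = 27, nous obtenons j(t) = 27·exp(3·t/2). L'intégrale du jerk, avec a(0) = 18, donne l'accélération: a(t) = 18·exp(3·t/2). En prenant ∫a(t)dt et en appliquant v(0) = 12, nous trouvons v(t) = 12·exp(3·t/2). En utilisant v(t) = 12·exp(3·t/2) et en substituant t = 2*log(3)/3, nous trouvons v = 36.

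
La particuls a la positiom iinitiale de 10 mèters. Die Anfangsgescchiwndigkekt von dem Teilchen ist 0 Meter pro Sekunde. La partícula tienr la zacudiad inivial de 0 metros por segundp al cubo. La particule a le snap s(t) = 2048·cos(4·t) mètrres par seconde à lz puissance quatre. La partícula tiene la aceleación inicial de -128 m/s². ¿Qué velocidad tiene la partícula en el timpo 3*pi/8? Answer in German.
Ausgehend von dem Snap s(t) = 2048·cos(4·t), nehmen wir 3 Integrale. Das Integral von dem Snap ist der Ruck. Mit j(0) = 0 erhalten wir j(t) = 512·sin(4·t). Mit ∫j(t)dt und Anwendung von a(0) = -128, finden wir a(t) = -128·cos(4·t). Das Integral von der Beschleunigung, mit v(0) = 0, ergibt die Geschwindigkeit: v(t) = -32·sin(4·t). Aus der Gleichung für die Geschwindigkeit v(t) = -32·sin(4·t), setzen wir t = 3*pi/8 ein und erhalten v = 32.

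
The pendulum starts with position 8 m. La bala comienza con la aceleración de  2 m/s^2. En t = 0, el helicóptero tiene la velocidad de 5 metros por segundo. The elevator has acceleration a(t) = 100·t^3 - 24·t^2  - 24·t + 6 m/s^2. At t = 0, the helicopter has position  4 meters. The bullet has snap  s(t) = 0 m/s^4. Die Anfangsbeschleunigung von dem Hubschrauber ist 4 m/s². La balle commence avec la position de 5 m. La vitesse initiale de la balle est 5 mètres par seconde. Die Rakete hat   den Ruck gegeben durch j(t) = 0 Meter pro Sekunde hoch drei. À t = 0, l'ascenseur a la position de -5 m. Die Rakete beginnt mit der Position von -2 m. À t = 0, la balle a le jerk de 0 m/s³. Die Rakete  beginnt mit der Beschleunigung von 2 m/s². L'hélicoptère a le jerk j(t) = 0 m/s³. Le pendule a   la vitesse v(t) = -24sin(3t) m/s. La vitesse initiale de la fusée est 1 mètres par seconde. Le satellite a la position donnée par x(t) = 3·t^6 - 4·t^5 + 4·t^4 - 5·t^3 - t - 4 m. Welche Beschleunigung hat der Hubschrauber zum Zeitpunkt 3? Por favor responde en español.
Necesitamos integrar nuestra ecuación de la sacudida j(t) = 0 1 vez. Integrando la sacudida y usando la condición inicial a(0) = 4, obtenemos a(t) = 4. Tenemos la aceleración a(t) = 4. Sustituyendo t = 3: a(3) = 4.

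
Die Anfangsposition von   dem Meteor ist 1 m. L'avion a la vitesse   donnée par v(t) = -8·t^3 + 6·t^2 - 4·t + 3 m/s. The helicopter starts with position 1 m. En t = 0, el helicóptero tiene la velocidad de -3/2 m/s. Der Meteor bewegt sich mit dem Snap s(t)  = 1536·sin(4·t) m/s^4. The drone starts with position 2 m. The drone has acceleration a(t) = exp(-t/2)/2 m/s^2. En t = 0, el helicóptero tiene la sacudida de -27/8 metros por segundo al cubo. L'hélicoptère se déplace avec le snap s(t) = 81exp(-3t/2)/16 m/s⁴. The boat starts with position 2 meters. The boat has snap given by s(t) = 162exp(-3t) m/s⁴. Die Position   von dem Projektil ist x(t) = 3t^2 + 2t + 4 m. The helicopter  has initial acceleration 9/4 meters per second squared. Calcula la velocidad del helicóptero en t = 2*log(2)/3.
Necesitamos integrar nuestra ecuación del snap s(t) = 81·exp(-3·t/2)/16 3 veces. La integral del snap es la sacudida. Usando j(0) = -27/8, obtenemos j(t) = -27·exp(-3·t/2)/8. Integrando la sacudida y usando la condición inicial a(0) = 9/4, obtenemos a(t) = 9·exp(-3·t/2)/4. La antiderivada de la aceleración, con v(0) = -3/2, da la velocidad: v(t) = -3·exp(-3·t/2)/2. Tenemos la velocidad v(t) = -3·exp(-3·t/2)/2. Sustituyendo t = 2*log(2)/3: v(2*log(2)/3) = -3/4.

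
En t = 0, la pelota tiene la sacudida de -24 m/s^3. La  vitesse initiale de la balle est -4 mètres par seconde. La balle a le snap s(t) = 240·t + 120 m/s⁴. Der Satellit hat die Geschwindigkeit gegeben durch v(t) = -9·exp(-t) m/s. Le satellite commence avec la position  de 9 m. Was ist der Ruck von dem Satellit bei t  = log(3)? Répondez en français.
Nous devons dériver notre équation de la vitesse v(t) = -9·exp(-t) 2 fois. En prenant d/dt de v(t), nous trouvons a(t) = 9·exp(-t). En prenant d/dt de a(t), nous trouvons j(t) = -9·exp(-t). En utilisant j(t) = -9·exp(-t) et en substituant t = log(3), nous trouvons j = -3.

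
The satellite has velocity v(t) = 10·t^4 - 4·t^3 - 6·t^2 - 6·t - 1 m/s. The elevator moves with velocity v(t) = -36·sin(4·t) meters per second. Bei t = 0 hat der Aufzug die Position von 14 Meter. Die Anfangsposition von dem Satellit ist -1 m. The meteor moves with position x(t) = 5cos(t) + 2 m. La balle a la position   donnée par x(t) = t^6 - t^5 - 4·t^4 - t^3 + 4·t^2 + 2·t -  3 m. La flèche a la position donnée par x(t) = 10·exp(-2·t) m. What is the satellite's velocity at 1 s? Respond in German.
Aus der Gleichung für die Geschwindigkeit v(t) = 10·t^4 - 4·t^3 - 6·t^2 - 6·t - 1, setzen wir t = 1 ein und erhalten v = -7.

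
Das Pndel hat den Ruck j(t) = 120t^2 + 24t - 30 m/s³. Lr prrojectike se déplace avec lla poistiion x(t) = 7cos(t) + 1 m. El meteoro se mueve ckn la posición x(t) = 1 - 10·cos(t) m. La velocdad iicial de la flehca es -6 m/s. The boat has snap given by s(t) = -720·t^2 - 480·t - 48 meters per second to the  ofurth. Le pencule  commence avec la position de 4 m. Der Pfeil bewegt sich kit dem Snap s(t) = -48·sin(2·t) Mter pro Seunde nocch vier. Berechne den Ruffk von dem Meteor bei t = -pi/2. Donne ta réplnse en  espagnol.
Debemos derivar nuestra ecuación de la posición x(t) = 1 - 10·cos(t) 3 veces. La derivada de la posición da la velocidad: v(t) = 10·sin(t). Derivando la velocidad, obtenemos la aceleración: a(t) = 10·cos(t). Tomando d/dt de a(t), encontramos j(t) = -10·sin(t). De la ecuación de la sacudida j(t) = -10·sin(t), sustituimos t = -pi/2 para obtener j = 10.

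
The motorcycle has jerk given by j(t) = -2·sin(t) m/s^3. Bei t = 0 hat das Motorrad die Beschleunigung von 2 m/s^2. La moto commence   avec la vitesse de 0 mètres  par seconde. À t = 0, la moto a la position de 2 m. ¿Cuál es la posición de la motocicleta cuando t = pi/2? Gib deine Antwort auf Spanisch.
Debemos encontrar la integral de nuestra ecuación de la sacudida j(t) = -2·sin(t) 3 veces. La antiderivada de la sacudida es la aceleración. Usando a(0) = 2, obtenemos a(t) = 2·cos(t). La antiderivada de la aceleración es la velocidad. Usando v(0) = 0, obtenemos v(t) = 2·sin(t). La antiderivada de la velocidad, con x(0) = 2, da la posición: x(t) = 4 - 2·cos(t). Usando x(t) = 4 - 2·cos(t) y sustituyendo t = pi/2, encontramos x = 4.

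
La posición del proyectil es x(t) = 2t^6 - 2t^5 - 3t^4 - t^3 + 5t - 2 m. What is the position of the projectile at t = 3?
Using x(t) = 2·t^6 - 2·t^5 - 3·t^4 - t^3 + 5·t - 2 and substituting t = 3, we find x = 715.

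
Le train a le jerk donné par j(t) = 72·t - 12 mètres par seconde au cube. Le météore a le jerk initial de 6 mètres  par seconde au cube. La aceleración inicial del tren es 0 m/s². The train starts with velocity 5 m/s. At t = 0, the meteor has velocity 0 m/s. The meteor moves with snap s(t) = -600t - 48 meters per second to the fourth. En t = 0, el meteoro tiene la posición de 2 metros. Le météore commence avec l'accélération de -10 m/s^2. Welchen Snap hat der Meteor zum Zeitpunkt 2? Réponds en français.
En utilisant s(t) = -600·t - 48 et en substituant t = 2, nous trouvons s = -1248.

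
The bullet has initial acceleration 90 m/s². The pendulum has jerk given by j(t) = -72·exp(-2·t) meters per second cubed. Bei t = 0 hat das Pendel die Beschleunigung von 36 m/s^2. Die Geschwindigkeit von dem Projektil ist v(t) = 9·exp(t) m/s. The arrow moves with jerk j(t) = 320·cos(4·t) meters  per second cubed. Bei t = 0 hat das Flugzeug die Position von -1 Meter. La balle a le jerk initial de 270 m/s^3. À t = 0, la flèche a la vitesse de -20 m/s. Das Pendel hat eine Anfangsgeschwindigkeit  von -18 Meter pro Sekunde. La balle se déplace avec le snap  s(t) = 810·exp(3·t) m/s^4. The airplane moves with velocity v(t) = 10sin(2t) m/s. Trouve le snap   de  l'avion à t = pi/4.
Pour résoudre ceci, nous devons prendre 3 dérivées de notre équation de la vitesse v(t) = 10·sin(2·t). En dérivant la vitesse, nous obtenons l'accélération: a(t) = 20·cos(2·t). En dérivant l'accélération, nous obtenons le jerk: j(t) = -40·sin(2·t). En prenant d/dt de j(t), nous trouvons s(t) = -80·cos(2·t). De l'équation du snap s(t) = -80·cos(2·t), nous substituons t = pi/4 pour obtenir s = 0.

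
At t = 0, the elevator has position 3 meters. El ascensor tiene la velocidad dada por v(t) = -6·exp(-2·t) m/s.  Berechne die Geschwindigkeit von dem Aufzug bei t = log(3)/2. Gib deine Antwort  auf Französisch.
De l'équation de la vitesse v(t) = -6·exp(-2·t), nous substituons t = log(3)/2 pour obtenir v = -2.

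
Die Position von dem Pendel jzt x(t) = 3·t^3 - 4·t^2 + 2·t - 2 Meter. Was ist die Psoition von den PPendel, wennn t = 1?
Mit x(t) = 3·t^3 - 4·t^2 + 2·t - 2 und Einsetzen von t = 1, finden wir x = -1.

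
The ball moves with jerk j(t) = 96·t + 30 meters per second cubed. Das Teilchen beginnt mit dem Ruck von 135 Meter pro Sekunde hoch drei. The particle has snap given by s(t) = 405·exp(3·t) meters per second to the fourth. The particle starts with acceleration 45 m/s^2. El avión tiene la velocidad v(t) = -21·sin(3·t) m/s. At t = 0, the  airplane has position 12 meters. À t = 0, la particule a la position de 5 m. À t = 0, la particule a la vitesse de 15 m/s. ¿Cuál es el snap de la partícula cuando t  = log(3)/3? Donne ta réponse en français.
De l'équation du snap s(t) = 405·exp(3·t), nous substituons t = log(3)/3 pour obtenir s = 1215.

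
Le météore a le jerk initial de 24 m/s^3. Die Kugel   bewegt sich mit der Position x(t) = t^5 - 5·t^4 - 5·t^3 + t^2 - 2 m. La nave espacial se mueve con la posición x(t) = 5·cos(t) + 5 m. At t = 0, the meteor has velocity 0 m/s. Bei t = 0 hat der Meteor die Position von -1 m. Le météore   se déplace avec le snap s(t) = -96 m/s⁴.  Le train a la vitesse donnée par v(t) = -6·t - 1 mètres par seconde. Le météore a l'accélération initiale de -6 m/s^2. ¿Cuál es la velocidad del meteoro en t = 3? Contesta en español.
Necesitamos integrar nuestra ecuación del snap s(t) = -96 3 veces. Tomando ∫s(t)dt y aplicando j(0) = 24, encontramos j(t) = 24 - 96·t. La integral de la sacudida, con a(0) = -6, da la aceleración: a(t) = -48·t^2 + 24·t - 6. La integral de la aceleración es la velocidad. Usando v(0) = 0, obtenemos v(t) = 2·t·(-8·t^2 + 6·t - 3). De la ecuación de la velocidad v(t) = 2·t·(-8·t^2 + 6·t - 3), sustituimos t = 3 para obtener v = -342.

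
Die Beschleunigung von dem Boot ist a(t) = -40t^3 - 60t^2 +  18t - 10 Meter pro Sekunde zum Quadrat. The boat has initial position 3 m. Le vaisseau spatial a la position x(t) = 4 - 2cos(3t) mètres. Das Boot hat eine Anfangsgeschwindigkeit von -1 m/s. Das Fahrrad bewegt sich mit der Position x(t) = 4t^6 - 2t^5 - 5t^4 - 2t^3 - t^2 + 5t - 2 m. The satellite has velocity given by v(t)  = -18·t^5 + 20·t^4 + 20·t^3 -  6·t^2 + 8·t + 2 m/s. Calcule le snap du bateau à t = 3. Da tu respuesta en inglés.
To solve this, we need to take 2 derivatives of our acceleration equation a(t) = -40·t^3 - 60·t^2 + 18·t - 10. The derivative of acceleration gives jerk: j(t) = -120·t^2 - 120·t + 18. Differentiating jerk, we get snap: s(t) = -240·t - 120. We have snap s(t) = -240·t - 120. Substituting t = 3: s(3) = -840.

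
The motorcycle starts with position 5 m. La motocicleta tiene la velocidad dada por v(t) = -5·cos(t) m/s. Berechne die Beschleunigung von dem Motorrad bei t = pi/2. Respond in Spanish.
Partiendo de la velocidad v(t) = -5·cos(t), tomamos 1 derivada. La derivada de la velocidad da la aceleración: a(t) = 5·sin(t). De la ecuación de la aceleración a(t) = 5·sin(t), sustituimos t = pi/2 para obtener a = 5.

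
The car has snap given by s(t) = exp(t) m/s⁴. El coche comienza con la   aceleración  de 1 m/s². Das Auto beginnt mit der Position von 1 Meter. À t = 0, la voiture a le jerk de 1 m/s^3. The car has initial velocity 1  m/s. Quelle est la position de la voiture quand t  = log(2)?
Pour résoudre ceci, nous devons prendre 4 primitives de notre équation du snap s(t) = exp(t). La primitive du snap, avec j(0) = 1, donne le jerk: j(t) = exp(t). En intégrant le jerk et en utilisant la condition initiale a(0) = 1, nous obtenons a(t) = exp(t). En prenant ∫a(t)dt et en appliquant v(0) = 1, nous trouvons v(t) = exp(t). L'intégrale de la vitesse, avec x(0) = 1, donne la position: x(t) = exp(t). En utilisant x(t) = exp(t) et en substituant t = log(2), nous trouvons x = 2.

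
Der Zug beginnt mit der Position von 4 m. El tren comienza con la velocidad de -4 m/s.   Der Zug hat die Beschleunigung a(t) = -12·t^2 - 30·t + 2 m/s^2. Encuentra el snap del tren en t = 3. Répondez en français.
Nous devons dériver notre équation de l'accélération a(t) = -12·t^2 - 30·t + 2 2 fois. La dérivée de l'accélération donne le jerk: j(t) = -24·t - 30. En prenant d/dt de j(t), nous trouvons s(t) = -24. Nous avons le snap s(t) = -24. En substituant t = 3: s(3) = -24.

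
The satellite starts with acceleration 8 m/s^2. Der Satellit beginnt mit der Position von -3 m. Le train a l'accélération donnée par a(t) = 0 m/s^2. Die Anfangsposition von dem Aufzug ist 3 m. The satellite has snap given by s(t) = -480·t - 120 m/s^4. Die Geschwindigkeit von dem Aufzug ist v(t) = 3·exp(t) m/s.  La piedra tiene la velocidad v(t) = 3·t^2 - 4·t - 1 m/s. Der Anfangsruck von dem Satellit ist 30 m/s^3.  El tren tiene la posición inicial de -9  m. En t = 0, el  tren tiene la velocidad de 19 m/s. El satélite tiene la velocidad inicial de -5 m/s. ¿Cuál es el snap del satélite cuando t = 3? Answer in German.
Aus der Gleichung für den Snap s(t) = -480·t - 120, setzen wir t = 3 ein und erhalten s = -1560.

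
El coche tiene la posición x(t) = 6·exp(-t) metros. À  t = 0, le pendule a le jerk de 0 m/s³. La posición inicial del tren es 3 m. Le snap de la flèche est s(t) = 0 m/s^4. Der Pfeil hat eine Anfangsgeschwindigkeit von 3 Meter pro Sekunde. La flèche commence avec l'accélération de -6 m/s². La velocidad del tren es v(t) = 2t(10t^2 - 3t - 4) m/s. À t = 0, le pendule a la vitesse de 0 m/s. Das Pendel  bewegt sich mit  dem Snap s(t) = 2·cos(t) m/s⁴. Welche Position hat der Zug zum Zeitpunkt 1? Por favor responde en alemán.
Wir müssen das Integral unserer Gleichung für die Geschwindigkeit v(t) = 2·t·(10·t^2 - 3·t - 4) 1-mal finden. Durch Integration von der Geschwindigkeit und Verwendung der Anfangsbedingung x(0) = 3, erhalten wir x(t) = 5·t^4 - 2·t^3 - 4·t^2 + 3. Mit x(t) = 5·t^4 - 2·t^3 - 4·t^2 + 3 und Einsetzen von t = 1, finden wir x = 2.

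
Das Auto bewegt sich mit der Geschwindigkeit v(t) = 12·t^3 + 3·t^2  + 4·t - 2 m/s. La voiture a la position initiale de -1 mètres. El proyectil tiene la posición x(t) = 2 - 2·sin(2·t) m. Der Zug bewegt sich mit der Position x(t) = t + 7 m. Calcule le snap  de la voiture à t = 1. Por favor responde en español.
Partiendo de la velocidad v(t) = 12·t^3 + 3·t^2 + 4·t - 2, tomamos 3 derivadas. La derivada de la velocidad da la aceleración: a(t) = 36·t^2 + 6·t + 4. Tomando d/dt de a(t), encontramos j(t) = 72·t + 6. La derivada de la sacudida da el snap: s(t) = 72. De la ecuación del snap s(t) = 72, sustituimos t = 1 para obtener s = 72.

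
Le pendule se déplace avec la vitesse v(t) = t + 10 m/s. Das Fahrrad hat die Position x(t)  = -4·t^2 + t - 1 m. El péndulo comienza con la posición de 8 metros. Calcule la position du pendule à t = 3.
En partant de la vitesse v(t) = t + 10, nous prenons 1 intégrale. En prenant ∫v(t)dt et en appliquant x(0) = 8, nous trouvons x(t) = t^2/2 + 10·t + 8. En utilisant x(t) = t^2/2 + 10·t + 8 et en substituant t = 3, nous trouvons x = 85/2.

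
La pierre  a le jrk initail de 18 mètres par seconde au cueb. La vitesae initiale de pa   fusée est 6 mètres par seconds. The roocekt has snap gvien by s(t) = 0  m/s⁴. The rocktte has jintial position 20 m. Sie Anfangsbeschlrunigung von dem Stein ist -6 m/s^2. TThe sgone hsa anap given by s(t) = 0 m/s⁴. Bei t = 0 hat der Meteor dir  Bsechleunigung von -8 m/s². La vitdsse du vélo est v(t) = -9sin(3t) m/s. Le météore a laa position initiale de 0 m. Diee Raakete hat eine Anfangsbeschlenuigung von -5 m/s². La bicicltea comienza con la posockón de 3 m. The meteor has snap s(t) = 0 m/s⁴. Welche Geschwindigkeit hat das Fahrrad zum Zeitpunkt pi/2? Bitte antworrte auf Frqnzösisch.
Nous avons la vitesse v(t) = -9·sin(3·t). En substituant t = pi/2: v(pi/2) = 9.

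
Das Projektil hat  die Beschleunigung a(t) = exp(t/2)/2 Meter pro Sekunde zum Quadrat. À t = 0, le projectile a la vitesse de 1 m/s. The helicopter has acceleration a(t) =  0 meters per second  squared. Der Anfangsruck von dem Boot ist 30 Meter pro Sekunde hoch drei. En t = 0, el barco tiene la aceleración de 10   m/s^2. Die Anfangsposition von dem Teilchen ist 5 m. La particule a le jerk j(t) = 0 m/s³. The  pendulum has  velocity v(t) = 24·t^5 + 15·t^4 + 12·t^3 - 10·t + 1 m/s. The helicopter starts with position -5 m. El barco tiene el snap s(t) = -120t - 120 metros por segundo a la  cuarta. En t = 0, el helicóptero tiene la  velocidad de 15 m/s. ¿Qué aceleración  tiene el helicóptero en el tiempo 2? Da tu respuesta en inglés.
From the given acceleration equation a(t) = 0, we substitute t = 2 to get a = 0.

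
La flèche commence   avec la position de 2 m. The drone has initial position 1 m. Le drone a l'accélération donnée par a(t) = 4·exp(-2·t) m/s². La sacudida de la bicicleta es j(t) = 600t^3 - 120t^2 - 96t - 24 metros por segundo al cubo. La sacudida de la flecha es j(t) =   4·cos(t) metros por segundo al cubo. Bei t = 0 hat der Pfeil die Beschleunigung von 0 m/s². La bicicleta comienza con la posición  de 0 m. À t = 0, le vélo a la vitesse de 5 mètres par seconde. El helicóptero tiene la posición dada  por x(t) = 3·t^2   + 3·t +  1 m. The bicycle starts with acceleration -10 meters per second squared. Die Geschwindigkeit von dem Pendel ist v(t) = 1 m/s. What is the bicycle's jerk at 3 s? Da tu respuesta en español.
Usando j(t) = 600·t^3 - 120·t^2 - 96·t - 24 y sustituyendo t = 3, encontramos j = 14808.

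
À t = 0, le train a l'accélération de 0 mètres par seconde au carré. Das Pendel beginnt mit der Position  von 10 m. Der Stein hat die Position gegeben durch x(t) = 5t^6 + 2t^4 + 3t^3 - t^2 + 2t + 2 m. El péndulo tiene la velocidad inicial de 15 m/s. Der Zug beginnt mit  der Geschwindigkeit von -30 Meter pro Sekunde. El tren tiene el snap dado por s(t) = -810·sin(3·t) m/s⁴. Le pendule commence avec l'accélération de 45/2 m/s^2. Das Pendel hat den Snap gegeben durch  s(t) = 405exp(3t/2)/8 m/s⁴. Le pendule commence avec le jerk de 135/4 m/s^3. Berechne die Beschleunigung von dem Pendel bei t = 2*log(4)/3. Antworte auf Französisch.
Pour résoudre ceci, nous devons prendre 2 intégrales de notre équation du snap s(t) = 405·exp(3·t/2)/8. L'intégrale du snap est le jerk. En utilisant j(0) = 135/4, nous obtenons j(t) = 135·exp(3·t/2)/4. En intégrant le jerk et en utilisant la condition initiale a(0) = 45/2, nous obtenons a(t) = 45·exp(3·t/2)/2. De l'équation de l'accélération a(t) = 45·exp(3·t/2)/2, nous substituons t = 2*log(4)/3 pour obtenir a = 90.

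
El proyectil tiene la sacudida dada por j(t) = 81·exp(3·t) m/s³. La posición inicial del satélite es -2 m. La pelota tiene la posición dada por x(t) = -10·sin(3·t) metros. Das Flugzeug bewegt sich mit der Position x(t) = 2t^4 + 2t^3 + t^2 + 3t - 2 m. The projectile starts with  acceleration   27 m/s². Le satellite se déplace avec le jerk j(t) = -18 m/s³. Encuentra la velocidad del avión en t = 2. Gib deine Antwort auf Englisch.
To solve this, we need to take 1 derivative of our position equation x(t) = 2·t^4 + 2·t^3 + t^2 + 3·t - 2. Taking d/dt of x(t), we find v(t) = 8·t^3 + 6·t^2 + 2·t + 3. We have velocity v(t) = 8·t^3 + 6·t^2 + 2·t + 3. Substituting t = 2: v(2) = 95.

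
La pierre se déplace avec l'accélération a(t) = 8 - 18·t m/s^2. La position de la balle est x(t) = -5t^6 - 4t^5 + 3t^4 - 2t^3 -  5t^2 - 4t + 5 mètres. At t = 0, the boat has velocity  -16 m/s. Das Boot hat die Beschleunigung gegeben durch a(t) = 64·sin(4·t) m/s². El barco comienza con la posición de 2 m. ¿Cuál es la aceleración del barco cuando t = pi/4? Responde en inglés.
Using a(t) = 64·sin(4·t) and substituting t = pi/4, we find a = 0.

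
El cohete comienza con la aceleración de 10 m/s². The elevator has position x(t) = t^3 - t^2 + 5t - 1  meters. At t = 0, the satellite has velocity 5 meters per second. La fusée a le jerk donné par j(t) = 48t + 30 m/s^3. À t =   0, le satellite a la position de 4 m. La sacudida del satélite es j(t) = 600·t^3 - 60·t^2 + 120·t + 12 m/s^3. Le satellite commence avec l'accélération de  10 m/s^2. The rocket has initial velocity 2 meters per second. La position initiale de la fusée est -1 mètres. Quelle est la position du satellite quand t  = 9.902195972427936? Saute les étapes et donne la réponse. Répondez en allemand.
x(9.902195972427936) = 4669022.83985177.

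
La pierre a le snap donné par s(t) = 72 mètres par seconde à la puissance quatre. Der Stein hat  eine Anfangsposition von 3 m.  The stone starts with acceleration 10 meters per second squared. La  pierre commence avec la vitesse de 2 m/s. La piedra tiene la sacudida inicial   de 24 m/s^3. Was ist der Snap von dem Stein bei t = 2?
Mit s(t) = 72 und Einsetzen von t = 2, finden wir s = 72.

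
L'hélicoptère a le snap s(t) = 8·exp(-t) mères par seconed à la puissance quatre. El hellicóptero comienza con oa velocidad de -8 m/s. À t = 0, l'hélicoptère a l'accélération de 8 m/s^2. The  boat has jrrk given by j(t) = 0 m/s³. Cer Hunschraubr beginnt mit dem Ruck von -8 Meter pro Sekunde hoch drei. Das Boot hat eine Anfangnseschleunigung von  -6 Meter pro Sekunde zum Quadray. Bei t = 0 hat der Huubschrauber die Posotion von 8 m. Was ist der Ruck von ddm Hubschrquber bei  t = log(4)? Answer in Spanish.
Partiendo del snap s(t) = 8·exp(-t), tomamos 1 integral. La integral del snap, con j(0) = -8, da la sacudida: j(t) = -8·exp(-t). Tenemos la sacudida j(t) = -8·exp(-t). Sustituyendo t = log(4): j(log(4)) = -2.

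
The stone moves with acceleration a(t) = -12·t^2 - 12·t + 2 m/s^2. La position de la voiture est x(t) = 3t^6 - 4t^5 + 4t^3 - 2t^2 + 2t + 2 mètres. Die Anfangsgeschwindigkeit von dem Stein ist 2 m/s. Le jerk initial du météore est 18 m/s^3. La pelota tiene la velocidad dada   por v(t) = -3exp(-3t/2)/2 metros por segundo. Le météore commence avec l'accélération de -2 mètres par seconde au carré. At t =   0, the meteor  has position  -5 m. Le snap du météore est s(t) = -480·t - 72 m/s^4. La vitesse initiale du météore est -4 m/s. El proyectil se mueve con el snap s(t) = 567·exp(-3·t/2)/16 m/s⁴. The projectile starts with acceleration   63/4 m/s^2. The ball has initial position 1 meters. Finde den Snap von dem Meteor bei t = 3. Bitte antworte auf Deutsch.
Wir haben den Snap s(t) = -480·t - 72. Durch Einsetzen von t = 3: s(3) = -1512.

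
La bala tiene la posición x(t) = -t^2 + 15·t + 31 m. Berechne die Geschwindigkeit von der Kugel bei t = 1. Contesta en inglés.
We must differentiate our position equation x(t) = -t^2 + 15·t + 31 1 time. Taking d/dt of x(t), we find v(t) = 15 - 2·t. Using v(t) = 15 - 2·t and substituting t = 1, we find v = 13.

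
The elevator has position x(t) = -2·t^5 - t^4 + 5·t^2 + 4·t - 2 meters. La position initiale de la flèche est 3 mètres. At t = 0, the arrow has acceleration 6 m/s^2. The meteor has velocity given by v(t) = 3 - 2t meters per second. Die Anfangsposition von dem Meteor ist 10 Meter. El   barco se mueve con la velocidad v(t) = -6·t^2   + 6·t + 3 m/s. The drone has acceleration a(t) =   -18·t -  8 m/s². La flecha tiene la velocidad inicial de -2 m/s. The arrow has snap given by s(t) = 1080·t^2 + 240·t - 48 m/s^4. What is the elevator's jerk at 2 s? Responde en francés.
Nous devons dériver notre équation de la position x(t) = -2·t^5 - t^4 + 5·t^2 + 4·t - 2 3 fois. La dérivée de la position donne la vitesse: v(t) = -10·t^4 - 4·t^3 + 10·t + 4. En dérivant la vitesse, nous obtenons l'accélération: a(t) = -40·t^3 - 12·t^2 + 10. En dérivant l'accélération, nous obtenons le jerk: j(t) = -120·t^2 - 24·t. En utilisant j(t) = -120·t^2 - 24·t et en substituant t = 2, nous trouvons j = -528.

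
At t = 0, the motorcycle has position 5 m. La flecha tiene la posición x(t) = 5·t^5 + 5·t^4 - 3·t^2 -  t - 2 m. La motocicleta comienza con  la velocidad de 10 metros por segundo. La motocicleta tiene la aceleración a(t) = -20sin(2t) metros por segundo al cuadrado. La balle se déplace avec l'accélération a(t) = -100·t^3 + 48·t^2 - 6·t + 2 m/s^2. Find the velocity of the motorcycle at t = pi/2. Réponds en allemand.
Um dies zu lösen, müssen wir 1 Integral unserer Gleichung für die Beschleunigung a(t) = -20·sin(2·t) finden. Durch Integration von der Beschleunigung und Verwendung der Anfangsbedingung v(0) = 10, erhalten wir v(t) = 10·cos(2·t). Wir haben die Geschwindigkeit v(t) = 10·cos(2·t). Durch Einsetzen von t = pi/2: v(pi/2) = -10.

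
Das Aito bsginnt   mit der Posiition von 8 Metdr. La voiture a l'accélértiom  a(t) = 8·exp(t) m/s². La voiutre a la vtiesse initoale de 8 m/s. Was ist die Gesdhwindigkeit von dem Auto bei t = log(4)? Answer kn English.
To find the answer, we compute 1 integral of a(t) = 8·exp(t). Taking ∫a(t)dt and applying v(0) = 8, we find v(t) = 8·exp(t). Using v(t) = 8·exp(t) and substituting t = log(4), we find v = 32.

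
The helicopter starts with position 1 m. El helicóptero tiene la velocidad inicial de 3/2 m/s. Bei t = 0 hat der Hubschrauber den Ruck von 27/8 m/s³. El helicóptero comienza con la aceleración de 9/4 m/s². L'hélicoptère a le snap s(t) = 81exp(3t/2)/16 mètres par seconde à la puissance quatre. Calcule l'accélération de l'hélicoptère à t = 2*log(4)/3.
Nous devons trouver l'intégrale de notre équation du snap s(t) = 81·exp(3·t/2)/16 2 fois. La primitive du snap, avec j(0) = 27/8, donne le jerk: j(t) = 27·exp(3·t/2)/8. En intégrant le jerk et en utilisant la condition initiale a(0) = 9/4, nous obtenons a(t) = 9·exp(3·t/2)/4. Nous avons l'accélération a(t) = 9·exp(3·t/2)/4. En substituant t = 2*log(4)/3: a(2*log(4)/3) = 9.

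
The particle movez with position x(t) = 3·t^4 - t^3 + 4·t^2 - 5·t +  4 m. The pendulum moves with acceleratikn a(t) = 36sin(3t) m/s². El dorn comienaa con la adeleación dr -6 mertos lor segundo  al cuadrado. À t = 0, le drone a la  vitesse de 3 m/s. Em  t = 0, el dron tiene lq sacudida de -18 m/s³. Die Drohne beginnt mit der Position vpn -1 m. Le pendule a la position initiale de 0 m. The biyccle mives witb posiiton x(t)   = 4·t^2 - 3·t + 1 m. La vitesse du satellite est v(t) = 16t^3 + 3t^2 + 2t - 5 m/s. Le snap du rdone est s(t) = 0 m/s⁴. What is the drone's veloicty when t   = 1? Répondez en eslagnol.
Debemos encontrar la antiderivada de nuestra ecuación del snap s(t) = 0 3 veces. La antiderivada del snap, con j(0) = -18, da la sacudida: j(t) = -18. La antiderivada de la sacudida, con a(0) = -6, da la aceleración: a(t) = -18·t - 6. La integral de la aceleración es la velocidad. Usando v(0) = 3, obtenemos v(t) = -9·t^2 - 6·t + 3. Tenemos la velocidad v(t) = -9·t^2 - 6·t + 3. Sustituyendo t = 1: v(1) = -12.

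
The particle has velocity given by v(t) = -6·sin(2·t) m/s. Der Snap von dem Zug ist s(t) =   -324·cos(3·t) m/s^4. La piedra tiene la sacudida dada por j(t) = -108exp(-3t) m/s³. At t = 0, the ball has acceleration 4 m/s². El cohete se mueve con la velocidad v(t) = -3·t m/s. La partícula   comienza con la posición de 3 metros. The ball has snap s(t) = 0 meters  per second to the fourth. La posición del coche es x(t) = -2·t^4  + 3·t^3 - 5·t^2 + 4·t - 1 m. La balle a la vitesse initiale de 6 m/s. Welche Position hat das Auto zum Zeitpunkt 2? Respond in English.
From the given position equation x(t) = -2·t^4 + 3·t^3 - 5·t^2 + 4·t - 1, we substitute t = 2 to get x = -21.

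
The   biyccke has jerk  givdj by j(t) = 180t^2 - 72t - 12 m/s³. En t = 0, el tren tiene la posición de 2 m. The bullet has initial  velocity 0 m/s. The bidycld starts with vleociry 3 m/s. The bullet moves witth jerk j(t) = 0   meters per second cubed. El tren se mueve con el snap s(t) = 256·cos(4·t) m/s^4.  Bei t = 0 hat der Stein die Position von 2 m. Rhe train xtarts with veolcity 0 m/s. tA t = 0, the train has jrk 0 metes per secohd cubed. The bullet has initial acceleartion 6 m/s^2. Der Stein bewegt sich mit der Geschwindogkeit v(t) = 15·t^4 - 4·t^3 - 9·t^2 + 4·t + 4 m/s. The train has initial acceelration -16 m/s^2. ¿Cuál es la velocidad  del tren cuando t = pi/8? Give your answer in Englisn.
Starting from snap s(t) = 256·cos(4·t), we take 3 integrals. The integral of snap, with j(0) = 0, gives jerk: j(t) = 64·sin(4·t). Integrating jerk and using the initial condition a(0) = -16, we get a(t) = -16·cos(4·t). The antiderivative of acceleration, with v(0) = 0, gives velocity: v(t) = -4·sin(4·t). We have velocity v(t) = -4·sin(4·t). Substituting t = pi/8: v(pi/8) = -4.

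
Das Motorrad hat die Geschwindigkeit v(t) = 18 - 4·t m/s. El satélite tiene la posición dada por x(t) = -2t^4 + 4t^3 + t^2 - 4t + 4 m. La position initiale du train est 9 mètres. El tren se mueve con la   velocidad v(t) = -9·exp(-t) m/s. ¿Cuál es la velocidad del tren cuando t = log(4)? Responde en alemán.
Aus der Gleichung für die Geschwindigkeit v(t) = -9·exp(-t), setzen wir t = log(4) ein und erhalten v = -9/4.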